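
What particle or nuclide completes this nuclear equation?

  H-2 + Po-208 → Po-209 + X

proton

Conserve mass number: 2 + 208 = 209 + A, so A = 1.
Conserve atomic number: 1 + 84 = 84 + Z, so Z = 1.
A = 1 and Z = 1 is H-1 — a proton.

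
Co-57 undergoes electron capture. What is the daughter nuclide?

Electron capture: mass number changes by +0, atomic number by -1.
A: 57 = 57; Z: 27 − 1 = 26.
Z = 26 is iron, so the daughter is Fe-57.

Fe-57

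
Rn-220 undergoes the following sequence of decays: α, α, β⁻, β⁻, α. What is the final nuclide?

Start: (A, Z) = (220, 86).
After α: (216, 84).
After α: (212, 82).
After β⁻: (212, 83).
After β⁻: (212, 84).
After α: (208, 82).
Z = 82 is lead.

Pb-208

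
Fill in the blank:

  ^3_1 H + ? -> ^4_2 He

proton

Conserve mass number: 3 + A = 4, so A = 1.
Conserve atomic number: 1 + Z = 2, so Z = 1.
A = 1 and Z = 1 is ^1_1 H — a proton.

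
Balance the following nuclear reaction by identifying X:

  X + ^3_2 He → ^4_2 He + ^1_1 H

Conserve mass number: A + 3 = 4 + 1, so A = 2.
Conserve atomic number: Z + 2 = 2 + 1, so Z = 1.
A = 2 and Z = 1 is ^2_1 H — a deuteron.

deuteron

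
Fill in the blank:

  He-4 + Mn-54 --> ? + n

Co-57

Conserve mass number: 4 + 54 = A + 1, so A = 57.
Conserve atomic number: 2 + 25 = Z + 0, so Z = 27.
Z = 27 is cobalt, so the species is Co-57.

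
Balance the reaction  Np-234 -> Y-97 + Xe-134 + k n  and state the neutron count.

Conserve mass number: 234 = 97 + 134 + k, so k = 234 − 231 = 3.
Check atomic number: 93 = 39 + 54 + 0 = 93. ✓

3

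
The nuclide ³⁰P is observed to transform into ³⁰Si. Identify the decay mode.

beta-plus decay or electron capture

ΔA = 30 − 30 = 0; ΔZ = 14 − 15 = -1.
A is unchanged and Z drops by 1 — a proton has become a neutron (β⁺ emission or electron capture).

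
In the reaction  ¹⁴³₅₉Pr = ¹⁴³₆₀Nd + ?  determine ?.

beta-minus particle

Conserve mass number: 143 = 143 + A, so A = 0.
Conserve atomic number: 59 = 60 + Z, so Z = -1.
A = 0 and Z = -1 is ⁰₋₁e — a beta-minus particle.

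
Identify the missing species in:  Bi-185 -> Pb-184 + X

proton

Conserve mass number: 185 = 184 + A, so A = 1.
Conserve atomic number: 83 = 82 + Z, so Z = 1.
A = 1 and Z = 1 is H-1 — a proton.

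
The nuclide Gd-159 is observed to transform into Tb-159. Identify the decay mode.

ΔA = 159 − 159 = 0; ΔZ = 65 − 64 = +1.
A is unchanged and Z rises by 1 — a neutron has become a proton (β⁻ decay).

beta-minus decay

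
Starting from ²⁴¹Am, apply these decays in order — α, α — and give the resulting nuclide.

Start: (A, Z) = (241, 95).
After α: (237, 93).
After α: (233, 91).
Z = 91 is protactinium.

Pa-233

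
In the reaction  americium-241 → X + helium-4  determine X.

Conserve mass number: 241 = A + 4, so A = 237.
Conserve atomic number: 95 = Z + 2, so Z = 93.
Z = 93 is neptunium, so the species is neptunium-237.

Np-237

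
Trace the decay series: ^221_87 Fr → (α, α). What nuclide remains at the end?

Bi-213

Start: (A, Z) = (221, 87).
After α: (217, 85).
After α: (213, 83).
Z = 83 is bismuth.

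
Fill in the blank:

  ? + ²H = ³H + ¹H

Conserve mass number: A + 2 = 3 + 1, so A = 2.
Conserve atomic number: Z + 1 = 1 + 1, so Z = 1.
A = 2 and Z = 1 is ²H — a deuteron.

deuteron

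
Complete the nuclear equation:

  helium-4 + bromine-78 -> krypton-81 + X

proton

Conserve mass number: 4 + 78 = 81 + A, so A = 1.
Conserve atomic number: 2 + 35 = 36 + Z, so Z = 1.
A = 1 and Z = 1 is hydrogen-1 — a proton.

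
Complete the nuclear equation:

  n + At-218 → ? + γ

At-219

Conserve mass number: 1 + 218 = A + 0, so A = 219.
Conserve atomic number: 0 + 85 = Z + 0, so Z = 85.
Z = 85 is astatine, so the species is At-219.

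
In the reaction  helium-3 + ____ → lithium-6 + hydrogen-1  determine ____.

Conserve mass number: 3 + A = 6 + 1, so A = 4.
Conserve atomic number: 2 + Z = 3 + 1, so Z = 2.
A = 4 and Z = 2 is helium-4 — an alpha particle.

alpha particle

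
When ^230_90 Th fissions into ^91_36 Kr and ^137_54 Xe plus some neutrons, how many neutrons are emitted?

2

Conserve mass number: 230 = 91 + 137 + k, so k = 230 − 228 = 2.
Check atomic number: 90 = 36 + 54 + 0 = 90. ✓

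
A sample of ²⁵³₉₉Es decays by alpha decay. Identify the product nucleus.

Alpha decay: mass number changes by -4, atomic number by -2.
A: 253 − 4 = 249; Z: 99 − 2 = 97.
Z = 97 is berkelium, so the daughter is ²⁴⁹₉₇Bk.

Bk-249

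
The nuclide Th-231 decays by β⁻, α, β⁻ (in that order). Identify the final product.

Th-227

Start: (A, Z) = (231, 90).
After β⁻: (231, 91).
After α: (227, 89).
After β⁻: (227, 90).
Z = 90 is thorium.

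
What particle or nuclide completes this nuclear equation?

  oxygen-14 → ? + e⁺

Conserve mass number: 14 = A + 0, so A = 14.
Conserve atomic number: 8 = Z + 1, so Z = 7.
Z = 7 is nitrogen, so the species is nitrogen-14.

N-14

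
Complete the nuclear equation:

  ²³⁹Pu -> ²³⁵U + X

alpha particle

Conserve mass number: 239 = 235 + A, so A = 4.
Conserve atomic number: 94 = 92 + Z, so Z = 2.
A = 4 and Z = 2 is ⁴He — an alpha particle.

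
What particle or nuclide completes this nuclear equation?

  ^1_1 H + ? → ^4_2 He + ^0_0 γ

Conserve mass number: 1 + A = 4 + 0, so A = 3.
Conserve atomic number: 1 + Z = 2 + 0, so Z = 1.
A = 3 and Z = 1 is ^3_1 H — a triton.

triton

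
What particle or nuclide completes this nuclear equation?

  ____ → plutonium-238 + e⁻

Conserve mass number: A = 238 + 0, so A = 238.
Conserve atomic number: Z = 94 − 1, so Z = 93.
Z = 93 is neptunium, so the species is neptunium-238.

Np-238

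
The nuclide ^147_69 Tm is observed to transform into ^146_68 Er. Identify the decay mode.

ΔA = 146 − 147 = -1; ΔZ = 68 − 69 = -1.
A drops by 1 and Z drops by 1 — a proton was emitted.

proton emission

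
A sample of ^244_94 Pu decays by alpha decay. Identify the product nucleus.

U-240

Alpha decay: mass number changes by -4, atomic number by -2.
A: 244 − 4 = 240; Z: 94 − 2 = 92.
Z = 92 is uranium, so the daughter is ^240_92 U.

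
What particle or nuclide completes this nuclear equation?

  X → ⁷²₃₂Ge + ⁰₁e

As-72

Conserve mass number: A = 72 + 0, so A = 72.
Conserve atomic number: Z = 32 + 1, so Z = 33.
Z = 33 is arsenic, so the species is ⁷²₃₃As.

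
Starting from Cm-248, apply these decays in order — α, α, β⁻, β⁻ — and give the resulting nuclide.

Start: (A, Z) = (248, 96).
After α: (244, 94).
After α: (240, 92).
After β⁻: (240, 93).
After β⁻: (240, 94).
Z = 94 is plutonium.

Pu-240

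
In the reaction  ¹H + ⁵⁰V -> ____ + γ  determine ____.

Cr-51

Conserve mass number: 1 + 50 = A + 0, so A = 51.
Conserve atomic number: 1 + 23 = Z + 0, so Z = 24.
Z = 24 is chromium, so the species is ⁵¹Cr.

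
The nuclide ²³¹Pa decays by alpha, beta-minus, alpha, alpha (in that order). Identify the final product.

Rn-219

Start: (A, Z) = (231, 91).
After α: (227, 89).
After β⁻: (227, 90).
After α: (223, 88).
After α: (219, 86).
Z = 86 is radon.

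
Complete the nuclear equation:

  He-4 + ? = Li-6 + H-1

Conserve mass number: 4 + A = 6 + 1, so A = 3.
Conserve atomic number: 2 + Z = 3 + 1, so Z = 2.
Z = 2 is helium, so the species is He-3.

He-3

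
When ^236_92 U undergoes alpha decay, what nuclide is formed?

Alpha decay: mass number changes by -4, atomic number by -2.
A: 236 − 4 = 232; Z: 92 − 2 = 90.
Z = 90 is thorium, so the daughter is ^232_90 Th.

Th-232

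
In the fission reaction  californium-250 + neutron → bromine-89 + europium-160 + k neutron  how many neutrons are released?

Conserve mass number: 251 = 89 + 160 + k, so k = 251 − 249 = 2.
Check atomic number: 98 = 35 + 63 + 0 = 98. ✓

2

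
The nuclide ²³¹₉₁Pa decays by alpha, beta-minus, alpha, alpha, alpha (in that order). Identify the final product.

Po-215

Start: (A, Z) = (231, 91).
After α: (227, 89).
After β⁻: (227, 90).
After α: (223, 88).
After α: (219, 86).
After α: (215, 84).
Z = 84 is polonium.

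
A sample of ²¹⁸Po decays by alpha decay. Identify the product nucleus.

Pb-214

Alpha decay: mass number changes by -4, atomic number by -2.
A: 218 − 4 = 214; Z: 84 − 2 = 82.
Z = 82 is lead, so the daughter is ²¹⁴Pb.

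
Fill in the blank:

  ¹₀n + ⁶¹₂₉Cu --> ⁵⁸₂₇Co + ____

Conserve mass number: 1 + 61 = 58 + A, so A = 4.
Conserve atomic number: 0 + 29 = 27 + Z, so Z = 2.
A = 4 and Z = 2 is ⁴₂He — an alpha particle.

alpha particle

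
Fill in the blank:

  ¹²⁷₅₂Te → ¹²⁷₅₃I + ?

beta-minus particle

Conserve mass number: 127 = 127 + A, so A = 0.
Conserve atomic number: 52 = 53 + Z, so Z = -1.
A = 0 and Z = -1 is ⁰₋₁e — a beta-minus particle.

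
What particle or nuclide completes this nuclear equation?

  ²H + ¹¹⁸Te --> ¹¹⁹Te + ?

proton

Conserve mass number: 2 + 118 = 119 + A, so A = 1.
Conserve atomic number: 1 + 52 = 52 + Z, so Z = 1.
A = 1 and Z = 1 is ¹H — a proton.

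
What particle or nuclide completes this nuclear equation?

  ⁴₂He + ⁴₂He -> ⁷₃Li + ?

Conserve mass number: 4 + 4 = 7 + A, so A = 1.
Conserve atomic number: 2 + 2 = 3 + Z, so Z = 1.
A = 1 and Z = 1 is ¹₁H — a proton.

proton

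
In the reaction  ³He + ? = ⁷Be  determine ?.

Conserve mass number: 3 + A = 7, so A = 4.
Conserve atomic number: 2 + Z = 4, so Z = 2.
A = 4 and Z = 2 is ⁴He — an alpha particle.

alpha particle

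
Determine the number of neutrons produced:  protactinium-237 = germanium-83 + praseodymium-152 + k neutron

Conserve mass number: 237 = 83 + 152 + k, so k = 237 − 235 = 2.
Check atomic number: 91 = 32 + 59 + 0 = 91. ✓

2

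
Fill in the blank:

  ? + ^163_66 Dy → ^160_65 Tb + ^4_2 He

proton

Conserve mass number: A + 163 = 160 + 4, so A = 1.
Conserve atomic number: Z + 66 = 65 + 2, so Z = 1.
A = 1 and Z = 1 is ^1_1 H — a proton.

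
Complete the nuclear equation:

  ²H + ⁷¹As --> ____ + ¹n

Conserve mass number: 2 + 71 = A + 1, so A = 72.
Conserve atomic number: 1 + 33 = Z + 0, so Z = 34.
Z = 34 is selenium, so the species is ⁷²Se.

Se-72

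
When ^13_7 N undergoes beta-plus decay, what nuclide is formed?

Beta-plus decay: mass number changes by +0, atomic number by -1.
A: 13 = 13; Z: 7 − 1 = 6.
Z = 6 is carbon, so the daughter is ^13_6 C.

C-13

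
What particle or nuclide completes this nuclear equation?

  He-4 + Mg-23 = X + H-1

Conserve mass number: 4 + 23 = A + 1, so A = 26.
Conserve atomic number: 2 + 12 = Z + 1, so Z = 13.
Z = 13 is aluminium, so the species is Al-26.

Al-26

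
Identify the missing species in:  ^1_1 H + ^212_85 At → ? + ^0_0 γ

Rn-213

Conserve mass number: 1 + 212 = A + 0, so A = 213.
Conserve atomic number: 1 + 85 = Z + 0, so Z = 86.
Z = 86 is radon, so the species is ^213_86 Rn.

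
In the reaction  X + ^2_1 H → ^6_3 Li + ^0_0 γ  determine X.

Conserve mass number: A + 2 = 6 + 0, so A = 4.
Conserve atomic number: Z + 1 = 3 + 0, so Z = 2.
A = 4 and Z = 2 is ^4_2 He — an alpha particle.

alpha particle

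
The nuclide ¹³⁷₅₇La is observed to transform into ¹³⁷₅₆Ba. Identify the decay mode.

beta-plus decay or electron capture

ΔA = 137 − 137 = 0; ΔZ = 56 − 57 = -1.
A is unchanged and Z drops by 1 — a proton has become a neutron (β⁺ emission or electron capture).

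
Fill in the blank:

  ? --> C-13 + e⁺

Conserve mass number: A = 13 + 0, so A = 13.
Conserve atomic number: Z = 6 + 1, so Z = 7.
Z = 7 is nitrogen, so the species is N-13.

N-13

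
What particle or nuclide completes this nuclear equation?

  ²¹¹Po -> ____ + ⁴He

Conserve mass number: 211 = A + 4, so A = 207.
Conserve atomic number: 84 = Z + 2, so Z = 82.
Z = 82 is lead, so the species is ²⁰⁷Pb.

Pb-207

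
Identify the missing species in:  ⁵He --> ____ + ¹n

Conserve mass number: 5 = A + 1, so A = 4.
Conserve atomic number: 2 = Z + 0, so Z = 2.
A = 4 and Z = 2 is ⁴He — an alpha particle.

He-4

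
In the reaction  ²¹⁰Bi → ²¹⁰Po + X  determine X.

Conserve mass number: 210 = 210 + A, so A = 0.
Conserve atomic number: 83 = 84 + Z, so Z = -1.
A = 0 and Z = -1 is e⁻ — a beta-minus particle.

beta-minus particle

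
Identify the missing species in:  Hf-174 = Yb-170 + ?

alpha particle

Conserve mass number: 174 = 170 + A, so A = 4.
Conserve atomic number: 72 = 70 + Z, so Z = 2.
A = 4 and Z = 2 is He-4 — an alpha particle.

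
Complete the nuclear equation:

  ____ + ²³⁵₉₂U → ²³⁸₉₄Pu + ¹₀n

Conserve mass number: A + 235 = 238 + 1, so A = 4.
Conserve atomic number: Z + 92 = 94 + 0, so Z = 2.
A = 4 and Z = 2 is ⁴₂He — an alpha particle.

alpha particle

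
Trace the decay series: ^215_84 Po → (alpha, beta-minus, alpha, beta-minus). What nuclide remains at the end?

Pb-207

Start: (A, Z) = (215, 84).
After α: (211, 82).
After β⁻: (211, 83).
After α: (207, 81).
After β⁻: (207, 82).
Z = 82 is lead.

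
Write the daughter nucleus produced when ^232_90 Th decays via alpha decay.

Alpha decay: mass number changes by -4, atomic number by -2.
A: 232 − 4 = 228; Z: 90 − 2 = 88.
Z = 88 is radium, so the daughter is ^228_88 Ra.

Ra-228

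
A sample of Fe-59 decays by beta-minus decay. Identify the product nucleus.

Beta-minus decay: mass number changes by +0, atomic number by +1.
A: 59 = 59; Z: 26 + 1 = 27.
Z = 27 is cobalt, so the daughter is Co-59.

Co-59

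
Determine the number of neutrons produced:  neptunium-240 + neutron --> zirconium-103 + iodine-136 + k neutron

2

Conserve mass number: 241 = 103 + 136 + k, so k = 241 − 239 = 2.
Check atomic number: 93 = 40 + 53 + 0 = 93. ✓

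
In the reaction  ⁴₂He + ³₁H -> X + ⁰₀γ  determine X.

Conserve mass number: 4 + 3 = A + 0, so A = 7.
Conserve atomic number: 2 + 1 = Z + 0, so Z = 3.
Z = 3 is lithium, so the species is ⁷₃Li.

Li-7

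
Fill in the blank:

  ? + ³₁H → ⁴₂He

Conserve mass number: A + 3 = 4, so A = 1.
Conserve atomic number: Z + 1 = 2, so Z = 1.
A = 1 and Z = 1 is ¹₁H — a proton.

proton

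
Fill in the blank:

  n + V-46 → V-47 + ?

Conserve mass number: 1 + 46 = 47 + A, so A = 0.
Conserve atomic number: 0 + 23 = 23 + Z, so Z = 0.
A = 0 and Z = 0 is γ — a gamma ray.

gamma ray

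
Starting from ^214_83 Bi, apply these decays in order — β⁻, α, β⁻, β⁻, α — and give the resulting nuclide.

Pb-206

Start: (A, Z) = (214, 83).
After β⁻: (214, 84).
After α: (210, 82).
After β⁻: (210, 83).
After β⁻: (210, 84).
After α: (206, 82).
Z = 82 is lead.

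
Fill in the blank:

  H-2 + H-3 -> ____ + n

Conserve mass number: 2 + 3 = A + 1, so A = 4.
Conserve atomic number: 1 + 1 = Z + 0, so Z = 2.
A = 4 and Z = 2 is He-4 — an alpha particle.

He-4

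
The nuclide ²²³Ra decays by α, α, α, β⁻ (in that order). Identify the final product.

Bi-211

Start: (A, Z) = (223, 88).
After α: (219, 86).
After α: (215, 84).
After α: (211, 82).
After β⁻: (211, 83).
Z = 83 is bismuth.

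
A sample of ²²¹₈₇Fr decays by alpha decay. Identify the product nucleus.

At-217

Alpha decay: mass number changes by -4, atomic number by -2.
A: 221 − 4 = 217; Z: 87 − 2 = 85.
Z = 85 is astatine, so the daughter is ²¹⁷₈₅At.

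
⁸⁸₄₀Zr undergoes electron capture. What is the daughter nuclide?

Electron capture: mass number changes by +0, atomic number by -1.
A: 88 = 88; Z: 40 − 1 = 39.
Z = 39 is yttrium, so the daughter is ⁸⁸₃₉Y.

Y-88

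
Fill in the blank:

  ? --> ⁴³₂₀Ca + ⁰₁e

Conserve mass number: A = 43 + 0, so A = 43.
Conserve atomic number: Z = 20 + 1, so Z = 21.
Z = 21 is scandium, so the species is ⁴³₂₁Sc.

Sc-43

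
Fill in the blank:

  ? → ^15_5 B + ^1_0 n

Conserve mass number: A = 15 + 1, so A = 16.
Conserve atomic number: Z = 5 + 0, so Z = 5.
Z = 5 is boron, so the species is ^16_5 B.

B-16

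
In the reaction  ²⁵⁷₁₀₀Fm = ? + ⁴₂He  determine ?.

Conserve mass number: 257 = A + 4, so A = 253.
Conserve atomic number: 100 = Z + 2, so Z = 98.
Z = 98 is californium, so the species is ²⁵³₉₈Cf.

Cf-253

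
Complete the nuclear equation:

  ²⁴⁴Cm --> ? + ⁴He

Pu-240

Conserve mass number: 244 = A + 4, so A = 240.
Conserve atomic number: 96 = Z + 2, so Z = 94.
Z = 94 is plutonium, so the species is ²⁴⁰Pu.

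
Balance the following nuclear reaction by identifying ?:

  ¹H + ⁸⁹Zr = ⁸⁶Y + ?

Conserve mass number: 1 + 89 = 86 + A, so A = 4.
Conserve atomic number: 1 + 40 = 39 + Z, so Z = 2.
A = 4 and Z = 2 is ⁴He — an alpha particle.

alpha particle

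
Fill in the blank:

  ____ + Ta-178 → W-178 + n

Conserve mass number: A + 178 = 178 + 1, so A = 1.
Conserve atomic number: Z + 73 = 74 + 0, so Z = 1.
A = 1 and Z = 1 is H-1 — a proton.

proton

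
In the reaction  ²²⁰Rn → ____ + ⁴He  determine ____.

Conserve mass number: 220 = A + 4, so A = 216.
Conserve atomic number: 86 = Z + 2, so Z = 84.
Z = 84 is polonium, so the species is ²¹⁶Po.

Po-216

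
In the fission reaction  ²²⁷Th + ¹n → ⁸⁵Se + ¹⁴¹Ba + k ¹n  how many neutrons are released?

Conserve mass number: 228 = 85 + 141 + k, so k = 228 − 226 = 2.
Check atomic number: 90 = 34 + 56 + 0 = 90. ✓

2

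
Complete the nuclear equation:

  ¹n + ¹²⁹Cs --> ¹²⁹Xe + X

Conserve mass number: 1 + 129 = 129 + A, so A = 1.
Conserve atomic number: 0 + 55 = 54 + Z, so Z = 1.
A = 1 and Z = 1 is ¹H — a proton.

proton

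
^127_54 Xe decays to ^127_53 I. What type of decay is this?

beta-plus decay or electron capture

ΔA = 127 − 127 = 0; ΔZ = 53 − 54 = -1.
A is unchanged and Z drops by 1 — a proton has become a neutron (β⁺ emission or electron capture).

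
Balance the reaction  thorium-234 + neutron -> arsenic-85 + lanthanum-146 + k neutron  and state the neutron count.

Conserve mass number: 235 = 85 + 146 + k, so k = 235 − 231 = 4.
Check atomic number: 90 = 33 + 57 + 0 = 90. ✓

4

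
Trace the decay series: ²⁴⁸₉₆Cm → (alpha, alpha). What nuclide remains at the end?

U-240

Start: (A, Z) = (248, 96).
After α: (244, 94).
After α: (240, 92).
Z = 92 is uranium.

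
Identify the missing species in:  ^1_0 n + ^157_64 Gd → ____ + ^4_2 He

Sm-154

Conserve mass number: 1 + 157 = A + 4, so A = 154.
Conserve atomic number: 0 + 64 = Z + 2, so Z = 62.
Z = 62 is samarium, so the species is ^154_62 Sm.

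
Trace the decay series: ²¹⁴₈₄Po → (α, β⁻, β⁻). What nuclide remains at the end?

Start: (A, Z) = (214, 84).
After α: (210, 82).
After β⁻: (210, 83).
After β⁻: (210, 84).
Z = 84 is polonium.

Po-210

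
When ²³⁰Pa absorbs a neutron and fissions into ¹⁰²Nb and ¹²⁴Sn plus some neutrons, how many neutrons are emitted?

5

Conserve mass number: 231 = 102 + 124 + k, so k = 231 − 226 = 5.
Check atomic number: 91 = 41 + 50 + 0 = 91. ✓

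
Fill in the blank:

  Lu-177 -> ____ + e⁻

Hf-177

Conserve mass number: 177 = A + 0, so A = 177.
Conserve atomic number: 71 = Z − 1, so Z = 72.
Z = 72 is hafnium, so the species is Hf-177.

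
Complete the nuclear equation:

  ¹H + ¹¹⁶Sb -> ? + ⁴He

Sn-113

Conserve mass number: 1 + 116 = A + 4, so A = 113.
Conserve atomic number: 1 + 51 = Z + 2, so Z = 50.
Z = 50 is tin, so the species is ¹¹³Sn.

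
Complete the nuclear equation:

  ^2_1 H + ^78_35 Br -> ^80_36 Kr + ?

Conserve mass number: 2 + 78 = 80 + A, so A = 0.
Conserve atomic number: 1 + 35 = 36 + Z, so Z = 0.
A = 0 and Z = 0 is ^0_0 γ — a gamma ray.

gamma ray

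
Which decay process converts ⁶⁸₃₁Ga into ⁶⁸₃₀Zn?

beta-plus decay or electron capture

ΔA = 68 − 68 = 0; ΔZ = 30 − 31 = -1.
A is unchanged and Z drops by 1 — a proton has become a neutron (β⁺ emission or electron capture).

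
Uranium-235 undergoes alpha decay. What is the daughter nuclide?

Alpha decay: mass number changes by -4, atomic number by -2.
A: 235 − 4 = 231; Z: 92 − 2 = 90.
Z = 90 is thorium, so the daughter is thorium-231.

Th-231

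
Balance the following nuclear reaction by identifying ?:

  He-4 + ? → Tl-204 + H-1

Conserve mass number: 4 + A = 204 + 1, so A = 201.
Conserve atomic number: 2 + Z = 81 + 1, so Z = 80.
Z = 80 is mercury, so the species is Hg-201.

Hg-201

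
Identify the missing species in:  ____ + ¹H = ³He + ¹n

Conserve mass number: A + 1 = 3 + 1, so A = 3.
Conserve atomic number: Z + 1 = 2 + 0, so Z = 1.
A = 3 and Z = 1 is ³H — a triton.

triton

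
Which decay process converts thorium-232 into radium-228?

alpha decay

ΔA = 228 − 232 = -4; ΔZ = 88 − 90 = -2.
A drops by 4 and Z drops by 2 — the signature of alpha emission.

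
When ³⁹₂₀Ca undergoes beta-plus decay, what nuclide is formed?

Beta-plus decay: mass number changes by +0, atomic number by -1.
A: 39 = 39; Z: 20 − 1 = 19.
Z = 19 is potassium, so the daughter is ³⁹₁₉K.

K-39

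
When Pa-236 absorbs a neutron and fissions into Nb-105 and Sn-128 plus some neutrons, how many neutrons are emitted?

4

Conserve mass number: 237 = 105 + 128 + k, so k = 237 − 233 = 4.
Check atomic number: 91 = 41 + 50 + 0 = 91. ✓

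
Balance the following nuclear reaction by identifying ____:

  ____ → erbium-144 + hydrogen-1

Tm-145

Conserve mass number: A = 144 + 1, so A = 145.
Conserve atomic number: Z = 68 + 1, so Z = 69.
Z = 69 is thulium, so the species is thulium-145.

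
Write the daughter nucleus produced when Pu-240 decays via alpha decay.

U-236

Alpha decay: mass number changes by -4, atomic number by -2.
A: 240 − 4 = 236; Z: 94 − 2 = 92.
Z = 92 is uranium, so the daughter is U-236.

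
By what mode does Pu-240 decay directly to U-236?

alpha decay

ΔA = 236 − 240 = -4; ΔZ = 92 − 94 = -2.
A drops by 4 and Z drops by 2 — the signature of alpha emission.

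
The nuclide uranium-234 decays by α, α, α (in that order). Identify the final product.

Start: (A, Z) = (234, 92).
After α: (230, 90).
After α: (226, 88).
After α: (222, 86).
Z = 86 is radon.

Rn-222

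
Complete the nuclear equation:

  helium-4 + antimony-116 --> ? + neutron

I-119

Conserve mass number: 4 + 116 = A + 1, so A = 119.
Conserve atomic number: 2 + 51 = Z + 0, so Z = 53.
Z = 53 is iodine, so the species is iodine-119.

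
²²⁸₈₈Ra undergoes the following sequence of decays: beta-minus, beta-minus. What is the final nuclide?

Th-228

Start: (A, Z) = (228, 88).
After β⁻: (228, 89).
After β⁻: (228, 90).
Z = 90 is thorium.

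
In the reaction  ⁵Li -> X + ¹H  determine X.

He-4

Conserve mass number: 5 = A + 1, so A = 4.
Conserve atomic number: 3 = Z + 1, so Z = 2.
A = 4 and Z = 2 is ⁴He — an alpha particle.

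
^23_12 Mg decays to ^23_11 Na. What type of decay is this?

ΔA = 23 − 23 = 0; ΔZ = 11 − 12 = -1.
A is unchanged and Z drops by 1 — a proton has become a neutron (β⁺ emission or electron capture).

beta-plus decay or electron capture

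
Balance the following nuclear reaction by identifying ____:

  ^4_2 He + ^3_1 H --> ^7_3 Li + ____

gamma ray

Conserve mass number: 4 + 3 = 7 + A, so A = 0.
Conserve atomic number: 2 + 1 = 3 + Z, so Z = 0.
A = 0 and Z = 0 is ^0_0 γ — a gamma ray.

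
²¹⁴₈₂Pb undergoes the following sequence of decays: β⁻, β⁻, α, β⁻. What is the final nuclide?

Start: (A, Z) = (214, 82).
After β⁻: (214, 83).
After β⁻: (214, 84).
After α: (210, 82).
After β⁻: (210, 83).
Z = 83 is bismuth.

Bi-210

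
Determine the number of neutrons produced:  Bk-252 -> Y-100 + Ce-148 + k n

Conserve mass number: 252 = 100 + 148 + k, so k = 252 − 248 = 4.
Check atomic number: 97 = 39 + 58 + 0 = 97. ✓

4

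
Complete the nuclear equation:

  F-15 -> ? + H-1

Conserve mass number: 15 = A + 1, so A = 14.
Conserve atomic number: 9 = Z + 1, so Z = 8.
Z = 8 is oxygen, so the species is O-14.

O-14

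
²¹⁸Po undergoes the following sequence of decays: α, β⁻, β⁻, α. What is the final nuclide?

Start: (A, Z) = (218, 84).
After α: (214, 82).
After β⁻: (214, 83).
After β⁻: (214, 84).
After α: (210, 82).
Z = 82 is lead.

Pb-210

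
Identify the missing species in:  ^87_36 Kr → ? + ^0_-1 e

Rb-87

Conserve mass number: 87 = A + 0, so A = 87.
Conserve atomic number: 36 = Z − 1, so Z = 37.
Z = 37 is rubidium, so the species is ^87_37 Rb.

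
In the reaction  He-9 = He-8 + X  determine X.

Conserve mass number: 9 = 8 + A, so A = 1.
Conserve atomic number: 2 = 2 + Z, so Z = 0.
A = 1 and Z = 0 is n — a neutron.

neutron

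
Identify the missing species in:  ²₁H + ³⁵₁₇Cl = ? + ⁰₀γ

Conserve mass number: 2 + 35 = A + 0, so A = 37.
Conserve atomic number: 1 + 17 = Z + 0, so Z = 18.
Z = 18 is argon, so the species is ³⁷₁₈Ar.

Ar-37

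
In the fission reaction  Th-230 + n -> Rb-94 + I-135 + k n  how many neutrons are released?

Conserve mass number: 231 = 94 + 135 + k, so k = 231 − 229 = 2.
Check atomic number: 90 = 37 + 53 + 0 = 90. ✓

2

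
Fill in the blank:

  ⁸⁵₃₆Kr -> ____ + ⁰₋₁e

Conserve mass number: 85 = A + 0, so A = 85.
Conserve atomic number: 36 = Z − 1, so Z = 37.
Z = 37 is rubidium, so the species is ⁸⁵₃₇Rb.

Rb-85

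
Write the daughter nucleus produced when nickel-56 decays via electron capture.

Co-56

Electron capture: mass number changes by +0, atomic number by -1.
A: 56 = 56; Z: 28 − 1 = 27.
Z = 27 is cobalt, so the daughter is cobalt-56.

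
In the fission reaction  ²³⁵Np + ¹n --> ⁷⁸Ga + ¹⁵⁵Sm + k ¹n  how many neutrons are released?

3

Conserve mass number: 236 = 78 + 155 + k, so k = 236 − 233 = 3.
Check atomic number: 93 = 31 + 62 + 0 = 93. ✓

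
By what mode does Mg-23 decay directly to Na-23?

beta-plus decay or electron capture

ΔA = 23 − 23 = 0; ΔZ = 11 − 12 = -1.
A is unchanged and Z drops by 1 — a proton has become a neutron (β⁺ emission or electron capture).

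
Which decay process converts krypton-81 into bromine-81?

ΔA = 81 − 81 = 0; ΔZ = 35 − 36 = -1.
A is unchanged and Z drops by 1 — a proton has become a neutron (β⁺ emission or electron capture).

beta-plus decay or electron capture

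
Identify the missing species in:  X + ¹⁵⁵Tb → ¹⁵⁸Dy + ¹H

alpha particle

Conserve mass number: A + 155 = 158 + 1, so A = 4.
Conserve atomic number: Z + 65 = 66 + 1, so Z = 2.
A = 4 and Z = 2 is ⁴He — an alpha particle.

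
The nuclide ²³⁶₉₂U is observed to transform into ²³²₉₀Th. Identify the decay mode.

ΔA = 232 − 236 = -4; ΔZ = 90 − 92 = -2.
A drops by 4 and Z drops by 2 — the signature of alpha emission.

alpha decay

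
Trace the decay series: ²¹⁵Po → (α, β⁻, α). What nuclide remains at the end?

Start: (A, Z) = (215, 84).
After α: (211, 82).
After β⁻: (211, 83).
After α: (207, 81).
Z = 81 is thallium.

Tl-207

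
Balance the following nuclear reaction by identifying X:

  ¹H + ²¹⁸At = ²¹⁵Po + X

alpha particle

Conserve mass number: 1 + 218 = 215 + A, so A = 4.
Conserve atomic number: 1 + 85 = 84 + Z, so Z = 2.
A = 4 and Z = 2 is ⁴He — an alpha particle.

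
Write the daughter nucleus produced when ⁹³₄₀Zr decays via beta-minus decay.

Nb-93

Beta-minus decay: mass number changes by +0, atomic number by +1.
A: 93 = 93; Z: 40 + 1 = 41.
Z = 41 is niobium, so the daughter is ⁹³₄₁Nb.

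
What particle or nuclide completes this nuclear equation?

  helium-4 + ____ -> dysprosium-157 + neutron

Conserve mass number: 4 + A = 157 + 1, so A = 154.
Conserve atomic number: 2 + Z = 66 + 0, so Z = 64.
Z = 64 is gadolinium, so the species is gadolinium-154.

Gd-154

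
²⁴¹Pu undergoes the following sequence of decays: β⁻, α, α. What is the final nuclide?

Start: (A, Z) = (241, 94).
After β⁻: (241, 95).
After α: (237, 93).
After α: (233, 91).
Z = 91 is protactinium.

Pa-233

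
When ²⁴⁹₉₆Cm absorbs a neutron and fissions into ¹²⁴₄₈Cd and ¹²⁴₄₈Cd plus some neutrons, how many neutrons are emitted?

2

Conserve mass number: 250 = 124 + 124 + k, so k = 250 − 248 = 2.
Check atomic number: 96 = 48 + 48 + 0 = 96. ✓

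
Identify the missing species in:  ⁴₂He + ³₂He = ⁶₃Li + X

proton

Conserve mass number: 4 + 3 = 6 + A, so A = 1.
Conserve atomic number: 2 + 2 = 3 + Z, so Z = 1.
A = 1 and Z = 1 is ¹₁H — a proton.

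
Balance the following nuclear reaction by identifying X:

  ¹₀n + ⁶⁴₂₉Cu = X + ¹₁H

Conserve mass number: 1 + 64 = A + 1, so A = 64.
Conserve atomic number: 0 + 29 = Z + 1, so Z = 28.
Z = 28 is nickel, so the species is ⁶⁴₂₈Ni.

Ni-64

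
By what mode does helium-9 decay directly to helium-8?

ΔA = 8 − 9 = -1; ΔZ = 2 − 2 = +0.
A drops by 1 with Z unchanged — a neutron was emitted.

neutron emission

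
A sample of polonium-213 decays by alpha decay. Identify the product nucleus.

Alpha decay: mass number changes by -4, atomic number by -2.
A: 213 − 4 = 209; Z: 84 − 2 = 82.
Z = 82 is lead, so the daughter is lead-209.

Pb-209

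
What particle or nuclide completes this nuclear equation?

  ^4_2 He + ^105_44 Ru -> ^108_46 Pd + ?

Conserve mass number: 4 + 105 = 108 + A, so A = 1.
Conserve atomic number: 2 + 44 = 46 + Z, so Z = 0.
A = 1 and Z = 0 is ^1_0 n — a neutron.

neutron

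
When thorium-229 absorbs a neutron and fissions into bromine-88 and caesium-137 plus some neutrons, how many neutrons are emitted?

Conserve mass number: 230 = 88 + 137 + k, so k = 230 − 225 = 5.
Check atomic number: 90 = 35 + 55 + 0 = 90. ✓

5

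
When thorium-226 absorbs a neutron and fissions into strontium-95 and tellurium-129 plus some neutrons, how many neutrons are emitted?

Conserve mass number: 227 = 95 + 129 + k, so k = 227 − 224 = 3.
Check atomic number: 90 = 38 + 52 + 0 = 90. ✓

3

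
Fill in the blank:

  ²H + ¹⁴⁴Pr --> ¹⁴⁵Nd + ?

Conserve mass number: 2 + 144 = 145 + A, so A = 1.
Conserve atomic number: 1 + 59 = 60 + Z, so Z = 0.
A = 1 and Z = 0 is ¹n — a neutron.

neutron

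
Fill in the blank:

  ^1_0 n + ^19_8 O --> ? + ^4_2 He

Conserve mass number: 1 + 19 = A + 4, so A = 16.
Conserve atomic number: 0 + 8 = Z + 2, so Z = 6.
Z = 6 is carbon, so the species is ^16_6 C.

C-16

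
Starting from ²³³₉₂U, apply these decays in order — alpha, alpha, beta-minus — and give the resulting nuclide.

Start: (A, Z) = (233, 92).
After α: (229, 90).
After α: (225, 88).
After β⁻: (225, 89).
Z = 89 is actinium.

Ac-225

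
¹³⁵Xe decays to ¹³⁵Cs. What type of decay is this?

beta-minus decay

ΔA = 135 − 135 = 0; ΔZ = 55 − 54 = +1.
A is unchanged and Z rises by 1 — a neutron has become a proton (β⁻ decay).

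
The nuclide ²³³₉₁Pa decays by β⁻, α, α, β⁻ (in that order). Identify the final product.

Ac-225

Start: (A, Z) = (233, 91).
After β⁻: (233, 92).
After α: (229, 90).
After α: (225, 88).
After β⁻: (225, 89).
Z = 89 is actinium.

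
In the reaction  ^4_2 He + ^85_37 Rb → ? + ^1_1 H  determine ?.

Sr-88

Conserve mass number: 4 + 85 = A + 1, so A = 88.
Conserve atomic number: 2 + 37 = Z + 1, so Z = 38.
Z = 38 is strontium, so the species is ^88_38 Sr.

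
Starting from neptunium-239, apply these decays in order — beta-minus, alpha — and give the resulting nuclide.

U-235

Start: (A, Z) = (239, 93).
After β⁻: (239, 94).
After α: (235, 92).
Z = 92 is uranium.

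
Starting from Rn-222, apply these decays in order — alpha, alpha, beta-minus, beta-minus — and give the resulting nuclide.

Start: (A, Z) = (222, 86).
After α: (218, 84).
After α: (214, 82).
After β⁻: (214, 83).
After β⁻: (214, 84).
Z = 84 is polonium.

Po-214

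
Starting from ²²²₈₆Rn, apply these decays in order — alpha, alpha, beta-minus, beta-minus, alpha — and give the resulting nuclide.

Start: (A, Z) = (222, 86).
After α: (218, 84).
After α: (214, 82).
After β⁻: (214, 83).
After β⁻: (214, 84).
After α: (210, 82).
Z = 82 is lead.

Pb-210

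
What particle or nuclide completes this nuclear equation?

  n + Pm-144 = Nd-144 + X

Conserve mass number: 1 + 144 = 144 + A, so A = 1.
Conserve atomic number: 0 + 61 = 60 + Z, so Z = 1.
A = 1 and Z = 1 is H-1 — a proton.

proton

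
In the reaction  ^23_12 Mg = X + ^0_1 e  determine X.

Na-23

Conserve mass number: 23 = A + 0, so A = 23.
Conserve atomic number: 12 = Z + 1, so Z = 11.
Z = 11 is sodium, so the species is ^23_11 Na.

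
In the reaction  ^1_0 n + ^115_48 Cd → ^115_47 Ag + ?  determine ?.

proton

Conserve mass number: 1 + 115 = 115 + A, so A = 1.
Conserve atomic number: 0 + 48 = 47 + Z, so Z = 1.
A = 1 and Z = 1 is ^1_1 H — a proton.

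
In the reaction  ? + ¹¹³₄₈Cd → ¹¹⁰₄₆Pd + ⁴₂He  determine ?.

Conserve mass number: A + 113 = 110 + 4, so A = 1.
Conserve atomic number: Z + 48 = 46 + 2, so Z = 0.
A = 1 and Z = 0 is ¹₀n — a neutron.

neutron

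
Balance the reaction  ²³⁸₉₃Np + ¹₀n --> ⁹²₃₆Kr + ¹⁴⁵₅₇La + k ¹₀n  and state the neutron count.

Conserve mass number: 239 = 92 + 145 + k, so k = 239 − 237 = 2.
Check atomic number: 93 = 36 + 57 + 0 = 93. ✓

2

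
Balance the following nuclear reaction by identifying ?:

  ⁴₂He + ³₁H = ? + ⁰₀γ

Li-7

Conserve mass number: 4 + 3 = A + 0, so A = 7.
Conserve atomic number: 2 + 1 = Z + 0, so Z = 3.
Z = 3 is lithium, so the species is ⁷₃Li.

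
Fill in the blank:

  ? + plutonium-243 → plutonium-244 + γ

neutron

Conserve mass number: A + 243 = 244 + 0, so A = 1.
Conserve atomic number: Z + 94 = 94 + 0, so Z = 0.
A = 1 and Z = 0 is neutron — a neutron.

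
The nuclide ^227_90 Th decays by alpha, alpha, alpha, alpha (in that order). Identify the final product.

Start: (A, Z) = (227, 90).
After α: (223, 88).
After α: (219, 86).
After α: (215, 84).
After α: (211, 82).
Z = 82 is lead.

Pb-211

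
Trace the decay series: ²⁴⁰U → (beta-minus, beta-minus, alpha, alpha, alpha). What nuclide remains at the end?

Start: (A, Z) = (240, 92).
After β⁻: (240, 93).
After β⁻: (240, 94).
After α: (236, 92).
After α: (232, 90).
After α: (228, 88).
Z = 88 is radium.

Ra-228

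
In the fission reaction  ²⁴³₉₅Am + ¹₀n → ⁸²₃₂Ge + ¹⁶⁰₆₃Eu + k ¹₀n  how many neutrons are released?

Conserve mass number: 244 = 82 + 160 + k, so k = 244 − 242 = 2.
Check atomic number: 95 = 32 + 63 + 0 = 95. ✓

2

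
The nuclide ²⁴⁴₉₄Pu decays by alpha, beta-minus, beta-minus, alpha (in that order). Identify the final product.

Start: (A, Z) = (244, 94).
After α: (240, 92).
After β⁻: (240, 93).
After β⁻: (240, 94).
After α: (236, 92).
Z = 92 is uranium.

U-236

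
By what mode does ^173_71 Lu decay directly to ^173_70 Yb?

ΔA = 173 − 173 = 0; ΔZ = 70 − 71 = -1.
A is unchanged and Z drops by 1 — a proton has become a neutron (β⁺ emission or electron capture).

beta-plus decay or electron capture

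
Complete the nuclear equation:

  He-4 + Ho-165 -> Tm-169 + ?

gamma ray

Conserve mass number: 4 + 165 = 169 + A, so A = 0.
Conserve atomic number: 2 + 67 = 69 + Z, so Z = 0.
A = 0 and Z = 0 is γ — a gamma ray.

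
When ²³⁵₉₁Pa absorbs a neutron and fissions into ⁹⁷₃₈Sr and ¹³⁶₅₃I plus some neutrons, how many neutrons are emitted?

Conserve mass number: 236 = 97 + 136 + k, so k = 236 − 233 = 3.
Check atomic number: 91 = 38 + 53 + 0 = 91. ✓

3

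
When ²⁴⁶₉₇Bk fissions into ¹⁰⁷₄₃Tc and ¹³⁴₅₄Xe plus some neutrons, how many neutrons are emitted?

Conserve mass number: 246 = 107 + 134 + k, so k = 246 − 241 = 5.
Check atomic number: 97 = 43 + 54 + 0 = 97. ✓

5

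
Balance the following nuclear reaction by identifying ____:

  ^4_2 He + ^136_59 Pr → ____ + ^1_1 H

Conserve mass number: 4 + 136 = A + 1, so A = 139.
Conserve atomic number: 2 + 59 = Z + 1, so Z = 60.
Z = 60 is neodymium, so the species is ^139_60 Nd.

Nd-139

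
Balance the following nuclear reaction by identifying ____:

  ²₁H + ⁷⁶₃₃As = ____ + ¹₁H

Conserve mass number: 2 + 76 = A + 1, so A = 77.
Conserve atomic number: 1 + 33 = Z + 1, so Z = 33.
Z = 33 is arsenic, so the species is ⁷⁷₃₃As.

As-77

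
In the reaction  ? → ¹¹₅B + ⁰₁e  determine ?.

C-11

Conserve mass number: A = 11 + 0, so A = 11.
Conserve atomic number: Z = 5 + 1, so Z = 6.
Z = 6 is carbon, so the species is ¹¹₆C.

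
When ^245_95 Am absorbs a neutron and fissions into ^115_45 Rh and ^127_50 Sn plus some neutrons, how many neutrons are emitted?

4

Conserve mass number: 246 = 115 + 127 + k, so k = 246 − 242 = 4.
Check atomic number: 95 = 45 + 50 + 0 = 95. ✓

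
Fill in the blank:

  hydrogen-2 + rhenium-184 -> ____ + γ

Conserve mass number: 2 + 184 = A + 0, so A = 186.
Conserve atomic number: 1 + 75 = Z + 0, so Z = 76.
Z = 76 is osmium, so the species is osmium-186.

Os-186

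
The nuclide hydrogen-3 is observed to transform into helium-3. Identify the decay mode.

beta-minus decay

ΔA = 3 − 3 = 0; ΔZ = 2 − 1 = +1.
A is unchanged and Z rises by 1 — a neutron has become a proton (β⁻ decay).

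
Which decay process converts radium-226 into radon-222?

alpha decay

ΔA = 222 − 226 = -4; ΔZ = 86 − 88 = -2.
A drops by 4 and Z drops by 2 — the signature of alpha emission.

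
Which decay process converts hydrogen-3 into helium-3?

beta-minus decay

ΔA = 3 − 3 = 0; ΔZ = 2 − 1 = +1.
A is unchanged and Z rises by 1 — a neutron has become a proton (β⁻ decay).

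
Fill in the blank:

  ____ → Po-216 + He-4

Conserve mass number: A = 216 + 4, so A = 220.
Conserve atomic number: Z = 84 + 2, so Z = 86.
Z = 86 is radon, so the species is Rn-220.

Rn-220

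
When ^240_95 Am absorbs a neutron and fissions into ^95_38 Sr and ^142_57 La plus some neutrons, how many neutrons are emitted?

4

Conserve mass number: 241 = 95 + 142 + k, so k = 241 − 237 = 4.
Check atomic number: 95 = 38 + 57 + 0 = 95. ✓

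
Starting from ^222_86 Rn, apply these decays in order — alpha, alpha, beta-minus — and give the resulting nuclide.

Bi-214

Start: (A, Z) = (222, 86).
After α: (218, 84).
After α: (214, 82).
After β⁻: (214, 83).
Z = 83 is bismuth.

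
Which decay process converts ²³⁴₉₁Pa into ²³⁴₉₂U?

ΔA = 234 − 234 = 0; ΔZ = 92 − 91 = +1.
A is unchanged and Z rises by 1 — a neutron has become a proton (β⁻ decay).

beta-minus decay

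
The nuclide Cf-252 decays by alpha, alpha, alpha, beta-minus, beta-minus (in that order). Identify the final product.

Pu-240

Start: (A, Z) = (252, 98).
After α: (248, 96).
After α: (244, 94).
After α: (240, 92).
After β⁻: (240, 93).
After β⁻: (240, 94).
Z = 94 is plutonium.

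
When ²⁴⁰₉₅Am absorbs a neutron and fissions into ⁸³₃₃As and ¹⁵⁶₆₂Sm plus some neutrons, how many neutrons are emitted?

2

Conserve mass number: 241 = 83 + 156 + k, so k = 241 − 239 = 2.
Check atomic number: 95 = 33 + 62 + 0 = 95. ✓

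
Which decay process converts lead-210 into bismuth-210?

beta-minus decay

ΔA = 210 − 210 = 0; ΔZ = 83 − 82 = +1.
A is unchanged and Z rises by 1 — a neutron has become a proton (β⁻ decay).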